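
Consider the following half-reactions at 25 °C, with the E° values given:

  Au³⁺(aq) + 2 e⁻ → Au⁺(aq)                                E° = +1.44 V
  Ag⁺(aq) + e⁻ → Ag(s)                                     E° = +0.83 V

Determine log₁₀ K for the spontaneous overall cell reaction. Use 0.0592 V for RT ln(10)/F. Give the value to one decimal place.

Cathode: Au³⁺/Au⁺; anode: Ag⁺/Ag. E°cell = +0.61 V, n = 2.
log K = nE°cell / 0.0592 = (2)(+0.61) / 0.0592 = 20.6.

20.6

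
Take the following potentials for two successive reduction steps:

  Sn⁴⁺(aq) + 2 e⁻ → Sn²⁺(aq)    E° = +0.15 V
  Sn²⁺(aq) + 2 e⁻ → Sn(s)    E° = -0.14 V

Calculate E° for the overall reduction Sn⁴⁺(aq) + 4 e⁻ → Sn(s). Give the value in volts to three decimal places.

+0.005 V

Adding the free-energy changes (−nFE°) of the two steps gives −n₃FE°₃ = −n₁FE°₁ − n₂FE°₂.
E°₃ = (2×+0.15 + 2×-0.14) / 4 = (+0.020) / 4 = +0.005 V.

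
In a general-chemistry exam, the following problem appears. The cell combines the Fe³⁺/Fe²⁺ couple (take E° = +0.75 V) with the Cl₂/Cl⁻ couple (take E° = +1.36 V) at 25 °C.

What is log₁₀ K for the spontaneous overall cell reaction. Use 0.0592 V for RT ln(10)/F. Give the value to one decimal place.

20.6

Cathode: Cl₂/Cl⁻; anode: Fe³⁺/Fe²⁺. E°cell = +0.61 V, n = 2.
log K = nE°cell / 0.0592 = (2)(+0.61) / 0.0592 = 20.6.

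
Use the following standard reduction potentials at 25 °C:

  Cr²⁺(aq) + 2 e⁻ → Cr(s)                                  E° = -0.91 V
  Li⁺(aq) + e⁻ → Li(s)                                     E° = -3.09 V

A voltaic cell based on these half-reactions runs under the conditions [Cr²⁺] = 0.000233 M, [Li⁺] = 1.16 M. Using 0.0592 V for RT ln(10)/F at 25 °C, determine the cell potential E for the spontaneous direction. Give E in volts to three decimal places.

+2.069 V

Cr²⁺/Cr is the cathode (higher E°), Li⁺/Li the anode: E°cell = -0.91 − (-3.09) = +2.18 V, n = 2.
Overall: Cr²⁺(aq) + 2 Li(s) → Cr(s) + 2 Li⁺(aq)
Q = [Li⁺]^2 / ([Cr²⁺]); log Q = 3.762.
E = E° − (0.0592/n) log Q = +2.18 − (0.0592/2)(3.762) = +2.069 V.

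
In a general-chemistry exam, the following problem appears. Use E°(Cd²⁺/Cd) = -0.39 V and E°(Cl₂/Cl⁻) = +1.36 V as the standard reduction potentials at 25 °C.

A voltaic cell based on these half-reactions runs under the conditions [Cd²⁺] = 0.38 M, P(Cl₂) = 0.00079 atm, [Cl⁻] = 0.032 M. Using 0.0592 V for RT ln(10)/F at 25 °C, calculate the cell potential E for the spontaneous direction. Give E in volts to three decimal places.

+1.759 V

Cl₂/Cl⁻ is the cathode (higher E°), Cd²⁺/Cd the anode: E°cell = +1.36 − (-0.39) = +1.75 V, n = 2.
Overall: Cl₂(g) + Cd(s) → 2 Cl⁻(aq) + Cd²⁺(aq)
Q = [Cl⁻]^2·[Cd²⁺] / (P(Cl₂)); log Q = -0.308.
E = E° − (0.0592/n) log Q = +1.75 − (0.0592/2)(-0.308) = +1.759 V.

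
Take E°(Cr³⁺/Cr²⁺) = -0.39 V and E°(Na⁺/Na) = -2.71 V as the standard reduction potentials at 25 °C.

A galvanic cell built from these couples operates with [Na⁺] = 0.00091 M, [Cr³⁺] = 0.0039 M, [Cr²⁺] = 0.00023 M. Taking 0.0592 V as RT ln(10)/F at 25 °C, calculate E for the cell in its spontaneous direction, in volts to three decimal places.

Cr³⁺/Cr²⁺ is the cathode (higher E°), Na⁺/Na the anode: E°cell = -0.39 − (-2.71) = +2.32 V, n = 1.
Overall: Cr³⁺(aq) + Na(s) → Cr²⁺(aq) + Na⁺(aq)
Q = [Cr²⁺]·[Na⁺] / ([Cr³⁺]); log Q = -4.270.
E = E° − (0.0592/n) log Q = +2.32 − (0.0592/1)(-4.270) = +2.573 V.

+2.573 V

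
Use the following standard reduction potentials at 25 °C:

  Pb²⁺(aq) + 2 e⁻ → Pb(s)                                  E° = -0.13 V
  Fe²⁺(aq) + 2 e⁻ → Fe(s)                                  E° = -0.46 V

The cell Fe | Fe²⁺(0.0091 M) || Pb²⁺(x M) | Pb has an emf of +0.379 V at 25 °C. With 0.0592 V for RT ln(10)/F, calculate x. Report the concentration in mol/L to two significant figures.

Pb²⁺/Pb is the cathode, Fe²⁺/Fe the anode: E°cell = +0.33 V, n = 2.
Overall reaction: Pb²⁺(aq) + Fe(s) → Pb(s) + Fe²⁺(aq); Q = [Fe²⁺]^1/[Pb²⁺]^1.
From E = E° − (0.0592/n) log Q: log Q = (E° − E)·n/0.0592 = (+0.33 − (+0.379))·2/0.0592 = -1.6554.
So 1·log[Pb²⁺] = 1·log(0.0091) − log Q = -2.0410 − (-1.6554) = -0.3856; [Pb²⁺] = 10^(-0.3856) ≈ 0.41 M.

0.41 M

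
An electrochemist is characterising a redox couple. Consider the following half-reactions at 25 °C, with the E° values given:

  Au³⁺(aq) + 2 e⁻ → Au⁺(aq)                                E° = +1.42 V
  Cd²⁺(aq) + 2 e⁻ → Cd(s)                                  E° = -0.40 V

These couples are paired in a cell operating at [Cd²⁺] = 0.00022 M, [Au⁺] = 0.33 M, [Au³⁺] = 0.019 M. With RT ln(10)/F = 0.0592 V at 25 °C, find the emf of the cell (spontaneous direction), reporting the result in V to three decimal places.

Au³⁺/Au⁺ is the cathode (higher E°), Cd²⁺/Cd the anode: E°cell = +1.42 − (-0.40) = +1.82 V, n = 2.
Overall: Au³⁺(aq) + Cd(s) → Au⁺(aq) + Cd²⁺(aq)
Q = [Au⁺]·[Cd²⁺] / ([Au³⁺]); log Q = -2.418.
E = E° − (0.0592/n) log Q = +1.82 − (0.0592/2)(-2.418) = +1.892 V.

+1.892 V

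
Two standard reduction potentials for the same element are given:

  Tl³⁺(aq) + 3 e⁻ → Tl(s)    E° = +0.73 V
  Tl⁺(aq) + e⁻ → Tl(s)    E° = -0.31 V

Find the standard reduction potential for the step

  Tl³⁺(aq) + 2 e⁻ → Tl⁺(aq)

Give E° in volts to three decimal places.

Sequential free energies add, so n₃E°₃ = n₁E°₁ + n₂E°₂.
With n₃ = 3, and the known step contributing 1×(-0.31) V, the unknown satisfies 2·E° = 3×(+0.73) − 1×(-0.31) = +2.500.
E° = +2.500 / 2 = +1.250 V.

+1.250 V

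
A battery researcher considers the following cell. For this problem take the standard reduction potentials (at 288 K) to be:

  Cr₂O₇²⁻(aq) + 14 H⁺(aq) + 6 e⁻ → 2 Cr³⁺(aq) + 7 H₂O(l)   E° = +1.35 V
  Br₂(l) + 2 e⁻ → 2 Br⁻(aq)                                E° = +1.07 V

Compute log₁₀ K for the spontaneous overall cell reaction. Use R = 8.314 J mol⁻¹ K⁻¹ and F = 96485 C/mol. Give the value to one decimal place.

Cathode: Cr₂O₇²⁻/Cr³⁺; anode: Br₂/Br⁻. E°cell = (+1.35) − (+1.07) = +0.28 V, with n = 6.
ΔG° = −nFE° = −RT ln K, so ln K = nFE°/(RT) = (6)(96485)(+0.28) / ((8.314)(288)) = 67.697.
log₁₀ K = 67.697 / ln 10 = 29.4.

29.4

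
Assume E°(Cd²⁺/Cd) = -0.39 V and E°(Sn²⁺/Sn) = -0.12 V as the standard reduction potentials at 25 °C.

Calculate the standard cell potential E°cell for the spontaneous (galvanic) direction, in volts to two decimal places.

+0.27 V

The Sn²⁺/Sn couple has the higher reduction potential, so it is the cathode; Cd²⁺/Cd is oxidised at the anode.
E°cell = E°(cathode) − E°(anode) = (-0.12) − (-0.39) = +0.27 V.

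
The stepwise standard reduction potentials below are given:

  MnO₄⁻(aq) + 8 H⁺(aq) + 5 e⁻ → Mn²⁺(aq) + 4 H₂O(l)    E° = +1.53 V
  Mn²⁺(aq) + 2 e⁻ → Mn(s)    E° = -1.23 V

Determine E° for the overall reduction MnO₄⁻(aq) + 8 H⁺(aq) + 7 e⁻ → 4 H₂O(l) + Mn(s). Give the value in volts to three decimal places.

Since ΔG° = −nFE° is additive over sequential reductions, n₃E°₃ = n₁E°₁ + n₂E°₂.
E°₃ = (5×+1.53 + 2×-1.23) / 7 = (+5.190) / 7 = +0.741 V.

+0.741 V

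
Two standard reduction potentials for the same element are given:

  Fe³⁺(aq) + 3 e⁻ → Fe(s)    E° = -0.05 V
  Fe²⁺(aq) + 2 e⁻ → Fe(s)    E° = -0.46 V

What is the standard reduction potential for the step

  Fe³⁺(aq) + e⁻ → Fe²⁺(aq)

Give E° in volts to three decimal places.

Sequential free energies add, so n₃E°₃ = n₁E°₁ + n₂E°₂.
With n₃ = 3, and the known step contributing 2×(-0.46) V, the unknown satisfies 1·E° = 3×(-0.05) − 2×(-0.46) = +0.770.
E° = +0.770 / 1 = +0.770 V.

+0.770 V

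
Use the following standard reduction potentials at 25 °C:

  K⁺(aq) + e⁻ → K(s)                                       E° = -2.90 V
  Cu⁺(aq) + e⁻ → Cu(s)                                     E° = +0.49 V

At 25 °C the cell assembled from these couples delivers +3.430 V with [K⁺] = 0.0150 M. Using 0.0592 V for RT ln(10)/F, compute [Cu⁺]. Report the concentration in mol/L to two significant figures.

Cu⁺/Cu is the cathode, K⁺/K the anode: E°cell = +3.39 V, n = 1.
Overall reaction: Cu⁺(aq) + K(s) → Cu(s) + K⁺(aq); Q = [K⁺]^1/[Cu⁺]^1.
From E = E° − (0.0592/n) log Q: log Q = (E° − E)·n/0.0592 = (+3.39 − (+3.430))·1/0.0592 = -0.6757.
So 1·log[Cu⁺] = 1·log(0.015) − log Q = -1.8239 − (-0.6757) = -1.1482; [Cu⁺] = 10^(-1.1482) ≈ 0.071 M.

0.071 M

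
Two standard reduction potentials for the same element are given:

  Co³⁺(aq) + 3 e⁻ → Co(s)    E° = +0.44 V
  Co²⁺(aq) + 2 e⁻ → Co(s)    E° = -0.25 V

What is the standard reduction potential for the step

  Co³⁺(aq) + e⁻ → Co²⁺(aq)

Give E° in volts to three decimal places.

+1.820 V

Sequential free energies add, so n₃E°₃ = n₁E°₁ + n₂E°₂.
With n₃ = 3, and the known step contributing 2×(-0.25) V, the unknown satisfies 1·E° = 3×(+0.44) − 2×(-0.25) = +1.820.
E° = +1.820 / 1 = +1.820 V.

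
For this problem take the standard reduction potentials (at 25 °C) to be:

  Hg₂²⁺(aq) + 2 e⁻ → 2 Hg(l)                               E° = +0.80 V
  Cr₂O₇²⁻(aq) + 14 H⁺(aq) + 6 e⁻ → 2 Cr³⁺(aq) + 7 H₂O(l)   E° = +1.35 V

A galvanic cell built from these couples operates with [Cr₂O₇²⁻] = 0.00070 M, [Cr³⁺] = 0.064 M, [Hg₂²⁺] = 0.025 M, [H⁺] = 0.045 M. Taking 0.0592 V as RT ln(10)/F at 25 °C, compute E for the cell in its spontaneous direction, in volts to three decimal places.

Cr₂O₇²⁻/Cr³⁺ is the cathode (higher E°), Hg₂²⁺/Hg the anode: E°cell = +1.35 − (+0.80) = +0.55 V, n = 6.
Overall: Cr₂O₇²⁻(aq) + 14 H⁺(aq) + 6 Hg(l) → 2 Cr³⁺(aq) + 7 H₂O(l) + 3 Hg₂²⁺(aq)
Q = [Cr³⁺]^2·[Hg₂²⁺]^3 / ([Cr₂O₇²⁻]·[H⁺]^14); log Q = 14.816.
E = E° − (0.0592/n) log Q = +0.55 − (0.0592/6)(14.816) = +0.404 V.

+0.404 V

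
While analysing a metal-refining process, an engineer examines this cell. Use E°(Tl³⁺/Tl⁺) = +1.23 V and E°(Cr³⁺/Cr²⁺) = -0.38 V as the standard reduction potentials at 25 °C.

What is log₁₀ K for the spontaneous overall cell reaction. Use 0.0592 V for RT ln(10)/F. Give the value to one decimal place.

54.4

Cathode: Tl³⁺/Tl⁺; anode: Cr³⁺/Cr²⁺. E°cell = +1.61 V, n = 2.
log K = nE°cell / 0.0592 = (2)(+1.61) / 0.0592 = 54.4.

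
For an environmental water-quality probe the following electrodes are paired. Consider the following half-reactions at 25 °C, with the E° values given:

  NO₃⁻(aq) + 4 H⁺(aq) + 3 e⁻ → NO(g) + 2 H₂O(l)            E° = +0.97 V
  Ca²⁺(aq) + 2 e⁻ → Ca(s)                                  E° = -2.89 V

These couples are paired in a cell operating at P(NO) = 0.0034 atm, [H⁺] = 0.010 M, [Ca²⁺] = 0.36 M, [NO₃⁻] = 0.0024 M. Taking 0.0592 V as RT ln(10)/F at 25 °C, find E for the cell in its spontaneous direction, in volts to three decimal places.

+3.712 V

NO₃⁻/NO is the cathode (higher E°), Ca²⁺/Ca the anode: E°cell = +0.97 − (-2.89) = +3.86 V, n = 6.
Overall: 2 NO₃⁻(aq) + 8 H⁺(aq) + 3 Ca(s) → 2 NO(g) + 4 H₂O(l) + 3 Ca²⁺(aq)
Q = P(NO)^2·[Ca²⁺]^3 / ([NO₃⁻]^2·[H⁺]^8); log Q = 14.971.
E = E° − (0.0592/n) log Q = +3.86 − (0.0592/6)(14.971) = +3.712 V.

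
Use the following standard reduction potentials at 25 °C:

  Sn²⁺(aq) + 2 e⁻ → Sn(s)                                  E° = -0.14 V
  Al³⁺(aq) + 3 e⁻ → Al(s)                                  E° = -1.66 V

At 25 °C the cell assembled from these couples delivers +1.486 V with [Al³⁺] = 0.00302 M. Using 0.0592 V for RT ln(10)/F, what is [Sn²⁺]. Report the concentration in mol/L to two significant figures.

0.0015 M

Sn²⁺/Sn is the cathode, Al³⁺/Al the anode: E°cell = +1.52 V, n = 6.
Overall reaction: 3 Sn²⁺(aq) + 2 Al(s) → 3 Sn(s) + 2 Al³⁺(aq); Q = [Al³⁺]^2/[Sn²⁺]^3.
From E = E° − (0.0592/n) log Q: log Q = (E° − E)·n/0.0592 = (+1.52 − (+1.486))·6/0.0592 = 3.4459.
So 3·log[Sn²⁺] = 2·log(0.00302) − log Q = -5.0400 − (3.4459) = -8.4859; log[Sn²⁺] = -8.4859 / 3 = -2.8286; [Sn²⁺] = 10^(-2.8286) ≈ 0.0015 M.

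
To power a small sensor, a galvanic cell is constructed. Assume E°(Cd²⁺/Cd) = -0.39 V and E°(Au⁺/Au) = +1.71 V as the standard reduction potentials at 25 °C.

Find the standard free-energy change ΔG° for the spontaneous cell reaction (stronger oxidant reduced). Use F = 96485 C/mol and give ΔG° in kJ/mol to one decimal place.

Au⁺/Au (E° = +1.71 V) is the cathode; Cd²⁺/Cd (E° = -0.39 V) is the anode, so E°cell = +2.10 V.
Balancing electrons gives n = 2 (lcm of 1 and 2).
ΔG° = −nFE° = −(2)(96485)(+2.10) = -405,237 J = -405.2 kJ/mol.

-405.2 kJ/mol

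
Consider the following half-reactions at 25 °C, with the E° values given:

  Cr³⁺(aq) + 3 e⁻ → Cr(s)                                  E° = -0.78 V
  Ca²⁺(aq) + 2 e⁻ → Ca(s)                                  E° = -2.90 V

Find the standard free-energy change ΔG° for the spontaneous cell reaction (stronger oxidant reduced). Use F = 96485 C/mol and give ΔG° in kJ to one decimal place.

Cr³⁺/Cr (E° = -0.78 V) is the cathode; Ca²⁺/Ca (E° = -2.90 V) is the anode, so E°cell = +2.12 V.
Balancing electrons gives n = 6 (lcm of 3 and 2).
ΔG° = −nFE° = −(6)(96485)(+2.12) = -1,227,289 J = -1227.3 kJ.

-1227.3 kJ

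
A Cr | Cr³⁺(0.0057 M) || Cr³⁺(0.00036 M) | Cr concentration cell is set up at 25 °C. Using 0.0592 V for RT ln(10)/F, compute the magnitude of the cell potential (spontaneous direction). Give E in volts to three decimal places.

For a concentration cell E°cell = 0. The 0.0057 M side is the cathode (reduction is favoured where [Cr³⁺] is higher).
With n = 3, E = −(0.0592/3) log([Cr³⁺]ₐₙ/[Cr³⁺]꜀ₐₜ) = −(0.0592/3) log(0.00036/0.0057) = −(0.0592/3)(-1.200) = +0.024 V.

+0.024 V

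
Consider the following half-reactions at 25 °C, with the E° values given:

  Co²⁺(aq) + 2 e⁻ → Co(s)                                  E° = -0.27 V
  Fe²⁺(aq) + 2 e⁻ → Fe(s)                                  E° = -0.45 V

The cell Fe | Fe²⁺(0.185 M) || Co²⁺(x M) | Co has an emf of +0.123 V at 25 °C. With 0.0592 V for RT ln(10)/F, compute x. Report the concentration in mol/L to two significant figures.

Co²⁺/Co is the cathode, Fe²⁺/Fe the anode: E°cell = +0.18 V, n = 2.
Overall reaction: Co²⁺(aq) + Fe(s) → Co(s) + Fe²⁺(aq); Q = [Fe²⁺]^1/[Co²⁺]^1.
From E = E° − (0.0592/n) log Q: log Q = (E° − E)·n/0.0592 = (+0.18 − (+0.123))·2/0.0592 = 1.9257.
So 1·log[Co²⁺] = 1·log(0.185) − log Q = -0.7328 − (1.9257) = -2.6585; [Co²⁺] = 10^(-2.6585) ≈ 0.0022 M.

0.0022 M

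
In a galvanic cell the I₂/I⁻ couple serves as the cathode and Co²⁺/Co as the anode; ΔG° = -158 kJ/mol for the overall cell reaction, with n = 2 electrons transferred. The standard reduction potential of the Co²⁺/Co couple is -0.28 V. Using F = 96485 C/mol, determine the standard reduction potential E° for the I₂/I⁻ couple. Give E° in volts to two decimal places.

E°cell = −ΔG°/(nF) = −(-158×10³)/((2)(96485)) = +0.819 V.
Since I₂/I⁻ is the cathode and Co²⁺/Co the anode, E°cell = E°(I₂/I⁻) − E°(Co²⁺/Co).
So E°(I₂/I⁻) = E°cell + E°(Co²⁺/Co) = +0.819 + (-0.28) = +0.54 V.

+0.54 V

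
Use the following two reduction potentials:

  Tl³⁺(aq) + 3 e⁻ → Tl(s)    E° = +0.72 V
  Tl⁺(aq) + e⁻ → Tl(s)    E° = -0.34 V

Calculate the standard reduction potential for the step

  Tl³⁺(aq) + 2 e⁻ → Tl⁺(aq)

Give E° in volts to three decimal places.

Sequential free energies add, so n₃E°₃ = n₁E°₁ + n₂E°₂.
With n₃ = 3, and the known step contributing 1×(-0.34) V, the unknown satisfies 2·E° = 3×(+0.72) − 1×(-0.34) = +2.500.
E° = +2.500 / 2 = +1.250 V.

+1.250 V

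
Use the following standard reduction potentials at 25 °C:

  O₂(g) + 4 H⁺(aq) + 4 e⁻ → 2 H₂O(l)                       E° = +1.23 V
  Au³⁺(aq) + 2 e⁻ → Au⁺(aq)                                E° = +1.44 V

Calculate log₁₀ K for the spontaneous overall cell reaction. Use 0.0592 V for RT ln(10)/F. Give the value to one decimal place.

Cathode: Au³⁺/Au⁺; anode: O₂/H₂O. E°cell = +0.21 V, n = 4.
log K = nE°cell / 0.0592 = (4)(+0.21) / 0.0592 = 14.2.

14.2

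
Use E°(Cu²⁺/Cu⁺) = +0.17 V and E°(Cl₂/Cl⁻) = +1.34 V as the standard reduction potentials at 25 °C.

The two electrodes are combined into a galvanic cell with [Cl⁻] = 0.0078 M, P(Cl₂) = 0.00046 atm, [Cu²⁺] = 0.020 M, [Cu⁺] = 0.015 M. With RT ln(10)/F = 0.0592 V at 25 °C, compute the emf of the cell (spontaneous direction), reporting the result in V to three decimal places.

Cl₂/Cl⁻ is the cathode (higher E°), Cu²⁺/Cu⁺ the anode: E°cell = +1.34 − (+0.17) = +1.17 V, n = 2.
Overall: Cl₂(g) + 2 Cu⁺(aq) → 2 Cl⁻(aq) + 2 Cu²⁺(aq)
Q = [Cl⁻]^2·[Cu²⁺]^2 / (P(Cl₂)·[Cu⁺]^2); log Q = -0.629.
E = E° − (0.0592/n) log Q = +1.17 − (0.0592/2)(-0.629) = +1.189 V.

+1.189 V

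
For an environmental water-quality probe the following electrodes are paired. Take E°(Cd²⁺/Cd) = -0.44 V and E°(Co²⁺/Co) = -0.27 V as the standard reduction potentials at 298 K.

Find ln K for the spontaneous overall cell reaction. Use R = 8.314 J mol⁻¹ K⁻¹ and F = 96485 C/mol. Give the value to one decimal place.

Cathode: Co²⁺/Co; anode: Cd²⁺/Cd. E°cell = (-0.27) − (-0.44) = +0.17 V, with n = 2.
ΔG° = −nFE° = −RT ln K, so ln K = nFE°/(RT) = (2)(96485)(+0.17) / ((8.314)(298)) = 13.241.

13.2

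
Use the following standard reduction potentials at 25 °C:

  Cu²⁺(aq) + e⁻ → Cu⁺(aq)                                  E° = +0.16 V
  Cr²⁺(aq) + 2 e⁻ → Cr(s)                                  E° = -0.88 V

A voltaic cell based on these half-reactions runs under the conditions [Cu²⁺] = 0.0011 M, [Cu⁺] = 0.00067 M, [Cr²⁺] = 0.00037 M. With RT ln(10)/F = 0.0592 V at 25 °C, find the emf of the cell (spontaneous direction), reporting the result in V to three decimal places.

Cu²⁺/Cu⁺ is the cathode (higher E°), Cr²⁺/Cr the anode: E°cell = +0.16 − (-0.88) = +1.04 V, n = 2.
Overall: 2 Cu²⁺(aq) + Cr(s) → 2 Cu⁺(aq) + Cr²⁺(aq)
Q = [Cu⁺]^2·[Cr²⁺] / ([Cu²⁺]^2); log Q = -3.862.
E = E° − (0.0592/n) log Q = +1.04 − (0.0592/2)(-3.862) = +1.154 V.

+1.154 V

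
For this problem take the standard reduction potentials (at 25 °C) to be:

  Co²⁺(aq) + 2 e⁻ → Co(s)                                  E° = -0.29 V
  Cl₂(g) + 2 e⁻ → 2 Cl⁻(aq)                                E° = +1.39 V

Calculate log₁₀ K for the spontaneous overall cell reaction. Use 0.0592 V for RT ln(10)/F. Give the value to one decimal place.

56.8

Cathode: Cl₂/Cl⁻; anode: Co²⁺/Co. E°cell = +1.68 V, n = 2.
log K = nE°cell / 0.0592 = (2)(+1.68) / 0.0592 = 56.8.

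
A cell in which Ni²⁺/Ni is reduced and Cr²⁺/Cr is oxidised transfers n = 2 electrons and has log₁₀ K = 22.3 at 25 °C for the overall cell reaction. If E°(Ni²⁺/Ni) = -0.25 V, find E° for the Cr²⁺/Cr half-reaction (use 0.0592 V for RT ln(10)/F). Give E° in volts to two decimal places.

E°cell = (0.0592/n)·log K = (0.0592/2)(22.3) = +0.660 V.
Since Ni²⁺/Ni is the cathode and Cr²⁺/Cr the anode, E°cell = E°(Ni²⁺/Ni) − E°(Cr²⁺/Cr).
So E°(Cr²⁺/Cr) = E°(Ni²⁺/Ni) − E°cell = (-0.25) − (+0.660) = -0.91 V.

-0.91 V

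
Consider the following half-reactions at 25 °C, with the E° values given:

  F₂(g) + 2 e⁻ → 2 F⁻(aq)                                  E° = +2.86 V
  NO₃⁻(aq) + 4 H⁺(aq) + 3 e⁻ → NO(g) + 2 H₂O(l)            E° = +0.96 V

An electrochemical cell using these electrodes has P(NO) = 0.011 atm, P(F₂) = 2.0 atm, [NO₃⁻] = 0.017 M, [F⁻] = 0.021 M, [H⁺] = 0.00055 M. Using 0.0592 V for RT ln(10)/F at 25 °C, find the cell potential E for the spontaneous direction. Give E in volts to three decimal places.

+2.262 V

F₂/F⁻ is the cathode (higher E°), NO₃⁻/NO the anode: E°cell = +2.86 − (+0.96) = +1.90 V, n = 6.
Overall: 3 F₂(g) + 2 NO(g) + 4 H₂O(l) → 6 F⁻(aq) + 2 NO₃⁻(aq) + 8 H⁺(aq)
Q = [F⁻]^6·[NO₃⁻]^2·[H⁺]^8 / (P(F₂)^3·P(NO)^2); log Q = -36.669.
E = E° − (0.0592/n) log Q = +1.90 − (0.0592/6)(-36.669) = +2.262 V.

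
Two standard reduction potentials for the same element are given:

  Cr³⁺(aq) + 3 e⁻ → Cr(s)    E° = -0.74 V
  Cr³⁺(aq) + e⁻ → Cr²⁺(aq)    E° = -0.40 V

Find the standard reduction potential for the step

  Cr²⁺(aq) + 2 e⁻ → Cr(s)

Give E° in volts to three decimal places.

Sequential free energies add, so n₃E°₃ = n₁E°₁ + n₂E°₂.
With n₃ = 3, and the known step contributing 1×(-0.40) V, the unknown satisfies 2·E° = 3×(-0.74) − 1×(-0.40) = -1.820.
E° = -1.820 / 2 = -0.910 V.

-0.910 V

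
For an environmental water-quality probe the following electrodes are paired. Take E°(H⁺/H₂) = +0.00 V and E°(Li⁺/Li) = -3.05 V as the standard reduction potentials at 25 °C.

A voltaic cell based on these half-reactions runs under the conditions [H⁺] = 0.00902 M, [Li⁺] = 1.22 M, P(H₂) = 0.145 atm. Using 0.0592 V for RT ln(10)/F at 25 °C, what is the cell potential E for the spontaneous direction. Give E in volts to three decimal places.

H⁺/H₂ is the cathode (higher E°), Li⁺/Li the anode: E°cell = +0.00 − (-3.05) = +3.05 V, n = 2.
Overall: 2 H⁺(aq) + 2 Li(s) → H₂(g) + 2 Li⁺(aq)
Q = P(H₂)·[Li⁺]^2 / ([H⁺]^2); log Q = 3.424.
E = E° − (0.0592/n) log Q = +3.05 − (0.0592/2)(3.424) = +2.949 V.

+2.949 V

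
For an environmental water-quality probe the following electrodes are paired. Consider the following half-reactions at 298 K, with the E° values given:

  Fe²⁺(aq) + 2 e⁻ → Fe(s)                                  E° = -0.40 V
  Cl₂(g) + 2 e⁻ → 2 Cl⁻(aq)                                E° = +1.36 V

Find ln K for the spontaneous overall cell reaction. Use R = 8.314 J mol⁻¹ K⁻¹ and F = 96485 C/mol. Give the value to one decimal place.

Cathode: Cl₂/Cl⁻; anode: Fe²⁺/Fe. E°cell = (+1.36) − (-0.40) = +1.76 V, with n = 2.
ΔG° = −nFE° = −RT ln K, so ln K = nFE°/(RT) = (2)(96485)(+1.76) / ((8.314)(298)) = 137.081.

137.1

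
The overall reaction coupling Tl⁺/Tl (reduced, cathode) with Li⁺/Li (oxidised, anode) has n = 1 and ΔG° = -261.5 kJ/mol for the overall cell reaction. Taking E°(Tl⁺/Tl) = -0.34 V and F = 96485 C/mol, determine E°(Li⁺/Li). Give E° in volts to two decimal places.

-3.05 V

E°cell = −ΔG°/(nF) = −(-261.5×10³)/((1)(96485)) = +2.710 V.
Since Tl⁺/Tl is the cathode and Li⁺/Li the anode, E°cell = E°(Tl⁺/Tl) − E°(Li⁺/Li).
So E°(Li⁺/Li) = E°(Tl⁺/Tl) − E°cell = (-0.34) − (+2.710) = -3.05 V.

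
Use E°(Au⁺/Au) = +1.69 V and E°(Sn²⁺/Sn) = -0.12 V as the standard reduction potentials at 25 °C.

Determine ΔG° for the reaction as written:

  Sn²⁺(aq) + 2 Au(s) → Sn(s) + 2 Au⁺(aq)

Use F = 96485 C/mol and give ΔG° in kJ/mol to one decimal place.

As written, Sn²⁺/Sn is reduced (cathode) and Au⁺/Au is oxidised (anode), so E°cell = (-0.12) − (+1.69) = -1.81 V.
Balancing electrons gives n = 2.
ΔG° = −nFE° = −(2)(96485)(-1.81) = 349,276 J = +349.3 kJ/mol.

+349.3 kJ/mol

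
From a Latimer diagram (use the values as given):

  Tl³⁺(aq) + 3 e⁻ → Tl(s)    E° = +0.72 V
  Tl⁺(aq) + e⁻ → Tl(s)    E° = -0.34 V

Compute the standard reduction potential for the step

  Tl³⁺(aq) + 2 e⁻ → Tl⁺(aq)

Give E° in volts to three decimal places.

+1.250 V

Sequential free energies add, so n₃E°₃ = n₁E°₁ + n₂E°₂.
With n₃ = 3, and the known step contributing 1×(-0.34) V, the unknown satisfies 2·E° = 3×(+0.72) − 1×(-0.34) = +2.500.
E° = +2.500 / 2 = +1.250 V.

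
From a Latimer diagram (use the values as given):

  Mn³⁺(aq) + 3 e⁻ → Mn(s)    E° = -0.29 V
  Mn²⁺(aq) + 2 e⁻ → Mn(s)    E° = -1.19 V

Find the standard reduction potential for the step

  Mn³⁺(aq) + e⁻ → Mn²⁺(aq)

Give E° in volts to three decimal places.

+1.510 V

Sequential free energies add, so n₃E°₃ = n₁E°₁ + n₂E°₂.
With n₃ = 3, and the known step contributing 2×(-1.19) V, the unknown satisfies 1·E° = 3×(-0.29) − 2×(-1.19) = +1.510.
E° = +1.510 / 1 = +1.510 V.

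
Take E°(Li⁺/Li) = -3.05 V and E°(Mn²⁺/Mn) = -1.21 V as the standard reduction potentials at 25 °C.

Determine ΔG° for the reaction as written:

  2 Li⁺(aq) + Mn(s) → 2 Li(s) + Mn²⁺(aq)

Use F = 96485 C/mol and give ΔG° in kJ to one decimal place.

+355.1 kJ

As written, Li⁺/Li is reduced (cathode) and Mn²⁺/Mn is oxidised (anode), so E°cell = (-3.05) − (-1.21) = -1.84 V.
Balancing electrons gives n = 2.
ΔG° = −nFE° = −(2)(96485)(-1.84) = 355,065 J = +355.1 kJ.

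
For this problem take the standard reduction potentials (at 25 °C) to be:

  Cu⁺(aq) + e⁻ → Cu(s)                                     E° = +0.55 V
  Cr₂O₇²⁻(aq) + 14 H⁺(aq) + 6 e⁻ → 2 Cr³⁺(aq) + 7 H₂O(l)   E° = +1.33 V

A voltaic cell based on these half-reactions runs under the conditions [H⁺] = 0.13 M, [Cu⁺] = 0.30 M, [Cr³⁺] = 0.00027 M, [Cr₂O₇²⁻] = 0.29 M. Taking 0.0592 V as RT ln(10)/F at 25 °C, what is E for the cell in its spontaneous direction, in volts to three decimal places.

Cr₂O₇²⁻/Cr³⁺ is the cathode (higher E°), Cu⁺/Cu the anode: E°cell = +1.33 − (+0.55) = +0.78 V, n = 6.
Overall: Cr₂O₇²⁻(aq) + 14 H⁺(aq) + 6 Cu(s) → 2 Cr³⁺(aq) + 7 H₂O(l) + 6 Cu⁺(aq)
Q = [Cr³⁺]^2·[Cu⁺]^6 / ([Cr₂O₇²⁻]·[H⁺]^14); log Q = 2.668.
E = E° − (0.0592/n) log Q = +0.78 − (0.0592/6)(2.668) = +0.754 V.

+0.754 V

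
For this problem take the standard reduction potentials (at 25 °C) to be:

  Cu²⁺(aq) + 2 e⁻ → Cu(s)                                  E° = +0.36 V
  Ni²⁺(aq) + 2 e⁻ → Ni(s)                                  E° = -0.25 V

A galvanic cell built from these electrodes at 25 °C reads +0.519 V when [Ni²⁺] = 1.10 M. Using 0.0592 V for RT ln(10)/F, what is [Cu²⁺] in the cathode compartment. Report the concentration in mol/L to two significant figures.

0.00093 M

Cu²⁺/Cu is the cathode, Ni²⁺/Ni the anode: E°cell = +0.61 V, n = 2.
Overall reaction: Cu²⁺(aq) + Ni(s) → Cu(s) + Ni²⁺(aq); Q = [Ni²⁺]^1/[Cu²⁺]^1.
From E = E° − (0.0592/n) log Q: log Q = (E° − E)·n/0.0592 = (+0.61 − (+0.519))·2/0.0592 = 3.0743.
So 1·log[Cu²⁺] = 1·log(1.1) − log Q = 0.0414 − (3.0743) = -3.0329; [Cu²⁺] = 10^(-3.0329) ≈ 0.00093 M.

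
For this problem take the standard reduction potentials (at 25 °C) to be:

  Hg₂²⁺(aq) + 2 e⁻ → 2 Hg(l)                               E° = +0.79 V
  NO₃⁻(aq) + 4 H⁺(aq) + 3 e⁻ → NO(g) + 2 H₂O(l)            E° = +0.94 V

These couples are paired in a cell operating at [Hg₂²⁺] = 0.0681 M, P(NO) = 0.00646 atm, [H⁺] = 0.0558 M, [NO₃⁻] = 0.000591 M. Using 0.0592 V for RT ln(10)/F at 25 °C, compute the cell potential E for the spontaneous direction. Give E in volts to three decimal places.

+0.065 V

NO₃⁻/NO is the cathode (higher E°), Hg₂²⁺/Hg the anode: E°cell = +0.94 − (+0.79) = +0.15 V, n = 6.
Overall: 2 NO₃⁻(aq) + 8 H⁺(aq) + 6 Hg(l) → 2 NO(g) + 4 H₂O(l) + 3 Hg₂²⁺(aq)
Q = P(NO)^2·[Hg₂²⁺]^3 / ([NO₃⁻]^2·[H⁺]^8); log Q = 8.604.
E = E° − (0.0592/n) log Q = +0.15 − (0.0592/6)(8.604) = +0.065 V.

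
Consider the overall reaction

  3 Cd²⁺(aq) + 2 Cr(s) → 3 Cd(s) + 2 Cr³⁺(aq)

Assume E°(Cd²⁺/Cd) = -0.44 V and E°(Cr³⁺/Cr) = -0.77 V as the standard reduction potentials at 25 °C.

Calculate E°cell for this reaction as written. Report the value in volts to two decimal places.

The Cd²⁺/Cd couple has the higher reduction potential, so it is the cathode; Cr³⁺/Cr is oxidised at the anode.
E°cell = E°(cathode) − E°(anode) = (-0.44) − (-0.77) = +0.33 V.

+0.33 V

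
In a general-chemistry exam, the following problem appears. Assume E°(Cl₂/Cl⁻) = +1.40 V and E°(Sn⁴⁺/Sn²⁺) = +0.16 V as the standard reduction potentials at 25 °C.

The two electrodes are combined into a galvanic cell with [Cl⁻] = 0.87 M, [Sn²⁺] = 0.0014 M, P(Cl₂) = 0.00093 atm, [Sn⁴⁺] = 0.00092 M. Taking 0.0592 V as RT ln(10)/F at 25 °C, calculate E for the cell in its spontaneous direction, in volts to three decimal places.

+1.159 V

Cl₂/Cl⁻ is the cathode (higher E°), Sn⁴⁺/Sn²⁺ the anode: E°cell = +1.40 − (+0.16) = +1.24 V, n = 2.
Overall: Cl₂(g) + Sn²⁺(aq) → 2 Cl⁻(aq) + Sn⁴⁺(aq)
Q = [Cl⁻]^2·[Sn⁴⁺] / (P(Cl₂)·[Sn²⁺]); log Q = 2.728.
E = E° − (0.0592/n) log Q = +1.24 − (0.0592/2)(2.728) = +1.159 V.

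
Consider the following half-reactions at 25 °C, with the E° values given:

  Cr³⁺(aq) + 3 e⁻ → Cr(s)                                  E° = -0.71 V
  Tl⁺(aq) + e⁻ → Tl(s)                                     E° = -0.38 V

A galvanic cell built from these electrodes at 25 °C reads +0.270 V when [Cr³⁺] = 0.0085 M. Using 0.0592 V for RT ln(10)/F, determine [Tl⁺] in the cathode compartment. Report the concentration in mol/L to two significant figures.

0.020 M

Tl⁺/Tl is the cathode, Cr³⁺/Cr the anode: E°cell = +0.33 V, n = 3.
Overall reaction: 3 Tl⁺(aq) + Cr(s) → 3 Tl(s) + Cr³⁺(aq); Q = [Cr³⁺]^1/[Tl⁺]^3.
From E = E° − (0.0592/n) log Q: log Q = (E° − E)·n/0.0592 = (+0.33 − (+0.270))·3/0.0592 = 3.0405.
So 3·log[Tl⁺] = 1·log(0.0085) − log Q = -2.0706 − (3.0405) = -5.1111; log[Tl⁺] = -5.1111 / 3 = -1.7037; [Tl⁺] = 10^(-1.7037) ≈ 0.020 M.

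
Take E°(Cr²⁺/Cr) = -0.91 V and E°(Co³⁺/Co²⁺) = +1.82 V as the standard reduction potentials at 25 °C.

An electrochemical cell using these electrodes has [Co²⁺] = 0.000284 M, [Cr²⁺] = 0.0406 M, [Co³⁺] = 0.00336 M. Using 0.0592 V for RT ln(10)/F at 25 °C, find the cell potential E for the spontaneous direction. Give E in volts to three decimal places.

Co³⁺/Co²⁺ is the cathode (higher E°), Cr²⁺/Cr the anode: E°cell = +1.82 − (-0.91) = +2.73 V, n = 2.
Overall: 2 Co³⁺(aq) + Cr(s) → 2 Co²⁺(aq) + Cr²⁺(aq)
Q = [Co²⁺]^2·[Cr²⁺] / ([Co³⁺]^2); log Q = -3.538.
E = E° − (0.0592/n) log Q = +2.73 − (0.0592/2)(-3.538) = +2.835 V.

+2.835 V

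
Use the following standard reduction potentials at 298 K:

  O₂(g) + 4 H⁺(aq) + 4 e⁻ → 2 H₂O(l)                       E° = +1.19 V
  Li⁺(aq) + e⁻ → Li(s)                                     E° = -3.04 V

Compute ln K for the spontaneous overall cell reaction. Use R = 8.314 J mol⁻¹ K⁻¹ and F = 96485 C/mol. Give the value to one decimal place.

Cathode: O₂/H₂O; anode: Li⁺/Li. E°cell = (+1.19) − (-3.04) = +4.23 V, with n = 4.
ΔG° = −nFE° = −RT ln K, so ln K = nFE°/(RT) = (4)(96485)(+4.23) / ((8.314)(298)) = 658.922.

658.9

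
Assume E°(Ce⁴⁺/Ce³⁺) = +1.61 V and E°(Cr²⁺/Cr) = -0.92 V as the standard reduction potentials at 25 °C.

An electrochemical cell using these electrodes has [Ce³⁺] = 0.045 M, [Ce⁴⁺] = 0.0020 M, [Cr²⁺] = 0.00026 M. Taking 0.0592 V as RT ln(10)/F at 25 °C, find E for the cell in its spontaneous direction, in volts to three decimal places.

+2.556 V

Ce⁴⁺/Ce³⁺ is the cathode (higher E°), Cr²⁺/Cr the anode: E°cell = +1.61 − (-0.92) = +2.53 V, n = 2.
Overall: 2 Ce⁴⁺(aq) + Cr(s) → 2 Ce³⁺(aq) + Cr²⁺(aq)
Q = [Ce³⁺]^2·[Cr²⁺] / ([Ce⁴⁺]^2); log Q = -0.881.
E = E° − (0.0592/n) log Q = +2.53 − (0.0592/2)(-0.881) = +2.556 V.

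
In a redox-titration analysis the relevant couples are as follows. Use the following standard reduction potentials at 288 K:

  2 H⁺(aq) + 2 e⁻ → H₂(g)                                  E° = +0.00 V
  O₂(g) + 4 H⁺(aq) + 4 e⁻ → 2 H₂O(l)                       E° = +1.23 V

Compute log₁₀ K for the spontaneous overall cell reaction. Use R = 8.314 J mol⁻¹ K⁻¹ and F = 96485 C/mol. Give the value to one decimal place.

86.1

Cathode: O₂/H₂O; anode: H⁺/H₂. E°cell = (+1.23) − (+0.00) = +1.23 V, with n = 4.
ΔG° = −nFE° = −RT ln K, so ln K = nFE°/(RT) = (4)(96485)(+1.23) / ((8.314)(288)) = 198.254.
log₁₀ K = 198.254 / ln 10 = 86.1.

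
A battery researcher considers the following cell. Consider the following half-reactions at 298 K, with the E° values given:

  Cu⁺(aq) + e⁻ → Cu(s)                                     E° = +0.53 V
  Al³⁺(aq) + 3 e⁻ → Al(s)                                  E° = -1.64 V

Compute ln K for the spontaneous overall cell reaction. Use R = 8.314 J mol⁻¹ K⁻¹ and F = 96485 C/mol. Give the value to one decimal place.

Cathode: Cu⁺/Cu; anode: Al³⁺/Al. E°cell = (+0.53) − (-1.64) = +2.17 V, with n = 3.
ΔG° = −nFE° = −RT ln K, so ln K = nFE°/(RT) = (3)(96485)(+2.17) / ((8.314)(298)) = 253.521.

253.5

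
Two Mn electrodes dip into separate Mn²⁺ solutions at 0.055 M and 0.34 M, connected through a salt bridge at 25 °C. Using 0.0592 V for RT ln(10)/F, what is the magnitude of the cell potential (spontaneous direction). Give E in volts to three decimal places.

For a concentration cell E°cell = 0. The 0.34 M side is the cathode (reduction is favoured where [Mn²⁺] is higher).
With n = 2, E = −(0.0592/2) log([Mn²⁺]ₐₙ/[Mn²⁺]꜀ₐₜ) = −(0.0592/2) log(0.055/0.34) = −(0.0592/2)(-0.791) = +0.023 V.

+0.023 V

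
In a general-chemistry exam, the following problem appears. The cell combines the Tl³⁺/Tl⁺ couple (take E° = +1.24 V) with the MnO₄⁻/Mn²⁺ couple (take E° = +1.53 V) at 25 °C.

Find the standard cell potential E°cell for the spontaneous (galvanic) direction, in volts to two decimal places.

The MnO₄⁻/Mn²⁺ couple has the higher reduction potential, so it is the cathode; Tl³⁺/Tl⁺ is oxidised at the anode.
E°cell = E°(cathode) − E°(anode) = (+1.53) − (+1.24) = +0.29 V.

+0.29 V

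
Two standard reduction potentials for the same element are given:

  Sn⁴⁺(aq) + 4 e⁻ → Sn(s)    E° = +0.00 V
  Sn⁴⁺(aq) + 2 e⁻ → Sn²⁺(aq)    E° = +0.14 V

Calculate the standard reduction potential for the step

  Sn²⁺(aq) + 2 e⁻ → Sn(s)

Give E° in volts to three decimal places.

Sequential free energies add, so n₃E°₃ = n₁E°₁ + n₂E°₂.
With n₃ = 4, and the known step contributing 2×(+0.14) V, the unknown satisfies 2·E° = 4×(+0.00) − 2×(+0.14) = -0.280.
E° = -0.280 / 2 = -0.140 V.

-0.140 V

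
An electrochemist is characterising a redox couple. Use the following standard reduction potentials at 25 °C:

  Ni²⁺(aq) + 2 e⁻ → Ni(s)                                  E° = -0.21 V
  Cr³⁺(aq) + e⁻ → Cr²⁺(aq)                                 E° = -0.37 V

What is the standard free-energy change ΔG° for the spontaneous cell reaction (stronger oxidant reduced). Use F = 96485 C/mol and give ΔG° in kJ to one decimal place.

-30.9 kJ

Ni²⁺/Ni (E° = -0.21 V) is the cathode; Cr³⁺/Cr²⁺ (E° = -0.37 V) is the anode, so E°cell = +0.16 V.
Balancing electrons gives n = 2 (lcm of 2 and 1).
ΔG° = −nFE° = −(2)(96485)(+0.16) = -30,875 J = -30.9 kJ.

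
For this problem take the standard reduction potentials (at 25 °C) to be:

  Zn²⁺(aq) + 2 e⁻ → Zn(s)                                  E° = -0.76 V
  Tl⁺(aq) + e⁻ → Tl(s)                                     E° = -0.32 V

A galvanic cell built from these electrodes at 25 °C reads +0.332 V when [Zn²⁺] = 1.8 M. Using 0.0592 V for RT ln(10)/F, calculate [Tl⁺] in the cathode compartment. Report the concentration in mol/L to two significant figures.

0.020 M

Tl⁺/Tl is the cathode, Zn²⁺/Zn the anode: E°cell = +0.44 V, n = 2.
Overall reaction: 2 Tl⁺(aq) + Zn(s) → 2 Tl(s) + Zn²⁺(aq); Q = [Zn²⁺]^1/[Tl⁺]^2.
From E = E° − (0.0592/n) log Q: log Q = (E° − E)·n/0.0592 = (+0.44 − (+0.332))·2/0.0592 = 3.6486.
So 2·log[Tl⁺] = 1·log(1.8) − log Q = 0.2553 − (3.6486) = -3.3933; log[Tl⁺] = -3.3933 / 2 = -1.6966; [Tl⁺] = 10^(-1.6966) ≈ 0.020 M.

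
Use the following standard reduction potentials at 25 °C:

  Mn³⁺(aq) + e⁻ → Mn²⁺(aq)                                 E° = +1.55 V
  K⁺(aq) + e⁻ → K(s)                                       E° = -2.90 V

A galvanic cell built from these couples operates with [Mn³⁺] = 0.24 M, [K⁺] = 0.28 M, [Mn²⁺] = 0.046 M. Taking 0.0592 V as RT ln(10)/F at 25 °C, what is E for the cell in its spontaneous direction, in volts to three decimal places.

Mn³⁺/Mn²⁺ is the cathode (higher E°), K⁺/K the anode: E°cell = +1.55 − (-2.90) = +4.45 V, n = 1.
Overall: Mn³⁺(aq) + K(s) → Mn²⁺(aq) + K⁺(aq)
Q = [Mn²⁺]·[K⁺] / ([Mn³⁺]); log Q = -1.270.
E = E° − (0.0592/n) log Q = +4.45 − (0.0592/1)(-1.270) = +4.525 V.

+4.525 V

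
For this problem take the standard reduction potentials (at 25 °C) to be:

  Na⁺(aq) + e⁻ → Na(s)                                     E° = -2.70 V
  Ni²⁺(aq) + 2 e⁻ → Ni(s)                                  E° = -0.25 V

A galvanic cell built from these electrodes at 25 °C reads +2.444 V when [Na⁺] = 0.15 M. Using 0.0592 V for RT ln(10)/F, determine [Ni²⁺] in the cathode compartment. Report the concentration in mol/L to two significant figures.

0.014 M

Ni²⁺/Ni is the cathode, Na⁺/Na the anode: E°cell = +2.45 V, n = 2.
Overall reaction: Ni²⁺(aq) + 2 Na(s) → Ni(s) + 2 Na⁺(aq); Q = [Na⁺]^2/[Ni²⁺]^1.
From E = E° − (0.0592/n) log Q: log Q = (E° − E)·n/0.0592 = (+2.45 − (+2.444))·2/0.0592 = 0.2027.
So 1·log[Ni²⁺] = 2·log(0.15) − log Q = -1.6478 − (0.2027) = -1.8505; [Ni²⁺] = 10^(-1.8505) ≈ 0.014 M.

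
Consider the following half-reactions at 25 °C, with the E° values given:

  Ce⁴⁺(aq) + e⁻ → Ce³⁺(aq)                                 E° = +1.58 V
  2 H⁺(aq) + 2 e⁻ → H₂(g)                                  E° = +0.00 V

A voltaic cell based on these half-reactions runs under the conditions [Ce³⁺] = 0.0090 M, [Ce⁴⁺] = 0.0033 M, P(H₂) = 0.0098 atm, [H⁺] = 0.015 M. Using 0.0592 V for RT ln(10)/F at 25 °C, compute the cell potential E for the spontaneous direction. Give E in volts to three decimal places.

Ce⁴⁺/Ce³⁺ is the cathode (higher E°), H⁺/H₂ the anode: E°cell = +1.58 − (+0.00) = +1.58 V, n = 2.
Overall: 2 Ce⁴⁺(aq) + H₂(g) → 2 Ce³⁺(aq) + 2 H⁺(aq)
Q = [Ce³⁺]^2·[H⁺]^2 / ([Ce⁴⁺]^2·P(H₂)); log Q = -0.768.
E = E° − (0.0592/n) log Q = +1.58 − (0.0592/2)(-0.768) = +1.603 V.

+1.603 V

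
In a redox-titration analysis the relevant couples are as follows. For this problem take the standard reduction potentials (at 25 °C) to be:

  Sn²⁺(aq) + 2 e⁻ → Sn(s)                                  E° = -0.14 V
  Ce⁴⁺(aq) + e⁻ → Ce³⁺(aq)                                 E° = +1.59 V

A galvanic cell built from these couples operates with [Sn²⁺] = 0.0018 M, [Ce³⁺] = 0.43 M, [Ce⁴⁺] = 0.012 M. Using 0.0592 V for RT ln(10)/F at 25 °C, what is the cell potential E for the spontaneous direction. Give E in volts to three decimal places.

Ce⁴⁺/Ce³⁺ is the cathode (higher E°), Sn²⁺/Sn the anode: E°cell = +1.59 − (-0.14) = +1.73 V, n = 2.
Overall: 2 Ce⁴⁺(aq) + Sn(s) → 2 Ce³⁺(aq) + Sn²⁺(aq)
Q = [Ce³⁺]^2·[Sn²⁺] / ([Ce⁴⁺]^2); log Q = 0.364.
E = E° − (0.0592/n) log Q = +1.73 − (0.0592/2)(0.364) = +1.719 V.

+1.719 V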